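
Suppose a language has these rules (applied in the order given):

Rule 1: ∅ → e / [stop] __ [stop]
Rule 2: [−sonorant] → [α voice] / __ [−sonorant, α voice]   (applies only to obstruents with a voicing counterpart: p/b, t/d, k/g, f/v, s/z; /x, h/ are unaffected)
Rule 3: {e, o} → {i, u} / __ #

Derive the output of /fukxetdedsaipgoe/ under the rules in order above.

fukxetedetsaipegoi

Rule 1 (stop-cluster e-epenthesis): /t/ and /d/ form a stop–stop cluster, so [e] is inserted between them. /p/ and /g/ form a stop–stop cluster, so [e] is inserted between them. /fukxetdedsaipgoe/ → fukxetededsaipegoe.
Rule 2 (regressive voicing assimilation): /d/ precedes the voiceless obstruent /s/, so it devoices to [t] by assimilation. /fukxetededsaipegoe/ → fukxetedetsaipegoe.
Rule 3 (final vowel raising): /e/ is a mid vowel in word-final position, so it raises to [i]. /fukxetedetsaipegoe/ → fukxetedetsaipegoi.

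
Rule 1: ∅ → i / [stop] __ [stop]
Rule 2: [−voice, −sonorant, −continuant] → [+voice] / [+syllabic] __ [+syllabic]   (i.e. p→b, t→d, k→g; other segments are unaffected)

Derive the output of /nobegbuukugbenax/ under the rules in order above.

Rule 1 (stop-cluster i-epenthesis): /g/ and /b/ form a stop–stop cluster, so [i] is inserted between them. /g/ and /b/ form a stop–stop cluster, so [i] is inserted between them. /nobegbuukugbenax/ → nobegibuukugibenax.
Rule 2 (intervocalic voicing): /k/ is a voiceless stop between vowels /u/ and /u/, so it voices to [g]. /nobegibuukugibenax/ → nobegibuugugibenax.

nobegibuugugibenax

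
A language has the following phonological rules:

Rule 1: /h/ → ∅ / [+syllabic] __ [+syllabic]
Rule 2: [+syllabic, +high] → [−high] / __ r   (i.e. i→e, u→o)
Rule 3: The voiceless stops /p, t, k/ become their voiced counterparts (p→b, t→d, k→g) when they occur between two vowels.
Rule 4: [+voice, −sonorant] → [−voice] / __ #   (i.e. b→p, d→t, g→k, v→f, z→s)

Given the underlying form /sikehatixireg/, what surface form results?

Rule 1 (intervocalic h-deletion): /h/ occurs between vowels /e/ and /a/, so it deletes. /sikehatixireg/ → sikeatixireg.
Rule 2 (pre-rhotic lowering): /i/ is a high vowel immediately before /r/, so it lowers to [e]. /sikeatixireg/ → sikeatixereg.
Rule 3 (intervocalic voicing): /k/ is a voiceless stop between vowels /i/ and /e/, so it voices to [g]. /t/ is a voiceless stop between vowels /a/ and /i/, so it voices to [d]. /sikeatixereg/ → sigeadixereg.
Rule 4 (final devoicing): /g/ is a voiced obstruent in word-final position, so it devoices to [k]. /sigeadixereg/ → sigeadixerek.

sigeadixerek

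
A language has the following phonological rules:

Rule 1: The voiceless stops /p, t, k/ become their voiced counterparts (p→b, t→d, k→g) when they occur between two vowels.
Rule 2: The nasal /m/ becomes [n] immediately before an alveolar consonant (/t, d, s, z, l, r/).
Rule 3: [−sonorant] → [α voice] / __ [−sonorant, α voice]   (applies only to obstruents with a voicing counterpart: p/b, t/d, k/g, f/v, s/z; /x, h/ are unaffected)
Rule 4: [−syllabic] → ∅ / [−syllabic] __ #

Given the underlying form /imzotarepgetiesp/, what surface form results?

inzodarebgedies

Rule 1 (intervocalic voicing): /t/ is a voiceless stop between vowels /o/ and /a/, so it voices to [d]. /t/ is a voiceless stop between vowels /e/ and /i/, so it voices to [d]. /imzotarepgetiesp/ → imzodarepgediesp.
Rule 2 (nasal place assimilation): /m/ precedes the alveolar consonant /z/, so it assimilates in place to [n]. /imzodarepgediesp/ → inzodarepgediesp.
Rule 3 (regressive voicing assimilation): /p/ precedes the voiced obstruent /g/, so it voices to [b] by assimilation. /inzodarepgediesp/ → inzodarebgediesp.
Rule 4 (final cluster simplification): /p/ is the second consonant of a word-final cluster /sp/, so it deletes. /inzodarebgediesp/ → inzodarebgedies.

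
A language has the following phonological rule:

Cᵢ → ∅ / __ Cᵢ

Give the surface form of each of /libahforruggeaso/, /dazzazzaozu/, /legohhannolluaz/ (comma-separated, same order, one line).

libahforugeaso, dazazaozu, legohanoluaz

/libahforruggeaso/: /rr/ is a geminate; the first /r/ deletes. /gg/ is a geminate; the first /g/ deletes. → [libahforugeaso].
/dazzazzaozu/: /zz/ is a geminate; the first /z/ deletes. /zz/ is a geminate; the first /z/ deletes. → [dazazaozu].
/legohhannolluaz/: /hh/ is a geminate; the first /h/ deletes. /nn/ is a geminate; the first /n/ deletes. /ll/ is a geminate; the first /l/ deletes. → [legohanoluaz].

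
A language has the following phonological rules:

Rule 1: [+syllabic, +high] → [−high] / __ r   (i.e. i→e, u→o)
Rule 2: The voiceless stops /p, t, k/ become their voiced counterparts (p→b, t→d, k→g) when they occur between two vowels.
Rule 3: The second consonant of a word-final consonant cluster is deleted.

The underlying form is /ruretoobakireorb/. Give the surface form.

roredoobagereor

Rule 1 (pre-rhotic lowering): /u/ is a high vowel immediately before /r/, so it lowers to [o]. /i/ is a high vowel immediately before /r/, so it lowers to [e]. /ruretoobakireorb/ → roretoobakereorb.
Rule 2 (intervocalic voicing): /t/ is a voiceless stop between vowels /e/ and /o/, so it voices to [d]. /k/ is a voiceless stop between vowels /a/ and /e/, so it voices to [g]. /roretoobakereorb/ → roredoobagereorb.
Rule 3 (final cluster simplification): /b/ is the second consonant of a word-final cluster /rb/, so it deletes. /roredoobagereorb/ → roredoobagereor.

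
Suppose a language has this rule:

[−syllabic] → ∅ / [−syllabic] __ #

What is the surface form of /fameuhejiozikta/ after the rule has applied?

fameuhejiozikta

No segment of /fameuhejiozikta/ meets the structural description of the rule, so the form surfaces unchanged.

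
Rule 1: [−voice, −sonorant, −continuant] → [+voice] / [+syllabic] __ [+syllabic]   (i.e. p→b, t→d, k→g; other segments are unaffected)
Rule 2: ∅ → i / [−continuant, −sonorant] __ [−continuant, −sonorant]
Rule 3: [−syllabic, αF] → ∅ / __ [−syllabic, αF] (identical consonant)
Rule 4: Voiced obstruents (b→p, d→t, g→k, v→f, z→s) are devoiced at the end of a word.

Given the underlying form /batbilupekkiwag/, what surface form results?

batibilubekikiwak

Rule 1 (intervocalic voicing): /p/ is a voiceless stop between vowels /u/ and /e/, so it voices to [b]. /batbilupekkiwag/ → batbilubekkiwag.
Rule 2 (stop-cluster i-epenthesis): /t/ and /b/ form a stop–stop cluster, so [i] is inserted between them. /k/ and /k/ form a stop–stop cluster, so [i] is inserted between them. /batbilubekkiwag/ → batibilubekikiwag.
Rule 3 (degemination): no segment meets the environment; /batibilubekikiwag/ is unchanged.
Rule 4 (final devoicing): /g/ is a voiced obstruent in word-final position, so it devoices to [k]. /batibilubekikiwag/ → batibilubekikiwak.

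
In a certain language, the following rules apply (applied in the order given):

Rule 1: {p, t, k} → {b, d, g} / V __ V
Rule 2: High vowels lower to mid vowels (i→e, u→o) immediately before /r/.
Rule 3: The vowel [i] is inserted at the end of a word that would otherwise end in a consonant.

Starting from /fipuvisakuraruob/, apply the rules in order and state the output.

Rule 1 (intervocalic voicing): /p/ is a voiceless stop between vowels /i/ and /u/, so it voices to [b]. /k/ is a voiceless stop between vowels /a/ and /u/, so it voices to [g]. /fipuvisakuraruob/ → fibuvisaguraruob.
Rule 2 (pre-rhotic lowering): /u/ is a high vowel immediately before /r/, so it lowers to [o]. /fibuvisaguraruob/ → fibuvisagoraruob.
Rule 3 (final i-epenthesis): the form ends in the consonant /b/, so [i] is inserted word-finally. /fibuvisagoraruob/ → fibuvisagoraruobi.

fibuvisagoraruobi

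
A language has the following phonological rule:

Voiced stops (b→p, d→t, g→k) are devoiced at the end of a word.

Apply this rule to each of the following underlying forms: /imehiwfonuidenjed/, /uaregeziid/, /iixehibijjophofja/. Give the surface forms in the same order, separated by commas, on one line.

imehiwfonuidenjet, uaregeziit, iixehibijjophofja

/imehiwfonuidenjed/: /d/ is a voiced stop in word-final position, so it devoices to [t]. → [imehiwfonuidenjet].
/uaregeziid/: /d/ is a voiced stop in word-final position, so it devoices to [t]. → [uaregeziit].
/iixehibijjophofja/: the rule's environment is not met; surfaces unchanged as [iixehibijjophofja].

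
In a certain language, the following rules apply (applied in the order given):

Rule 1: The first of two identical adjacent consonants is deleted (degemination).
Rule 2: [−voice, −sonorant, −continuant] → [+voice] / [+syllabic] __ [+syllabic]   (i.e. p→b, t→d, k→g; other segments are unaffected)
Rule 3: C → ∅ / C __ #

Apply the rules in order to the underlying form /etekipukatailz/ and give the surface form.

Rule 1 (degemination): no segment meets the environment; /etekipukatailz/ is unchanged.
Rule 2 (intervocalic voicing): /t/ is a voiceless stop between vowels /e/ and /e/, so it voices to [d]. /k/ is a voiceless stop between vowels /e/ and /i/, so it voices to [g]. /p/ is a voiceless stop between vowels /i/ and /u/, so it voices to [b]. /k/ is a voiceless stop between vowels /u/ and /a/, so it voices to [g]. /t/ is a voiceless stop between vowels /a/ and /a/, so it voices to [d]. /etekipukatailz/ → edegibugadailz.
Rule 3 (final cluster simplification): /z/ is the second consonant of a word-final cluster /lz/, so it deletes. /edegibugadailz/ → edegibugadail.

edegibugadail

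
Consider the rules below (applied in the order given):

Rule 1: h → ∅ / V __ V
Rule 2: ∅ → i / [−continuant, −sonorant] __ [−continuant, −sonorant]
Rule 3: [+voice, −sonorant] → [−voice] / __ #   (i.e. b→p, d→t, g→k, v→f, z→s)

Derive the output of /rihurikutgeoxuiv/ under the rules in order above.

riurikutigeoxuif

Rule 1 (intervocalic h-deletion): /h/ occurs between vowels /i/ and /u/, so it deletes. /rihurikutgeoxuiv/ → riurikutgeoxuiv.
Rule 2 (stop-cluster i-epenthesis): /t/ and /g/ form a stop–stop cluster, so [i] is inserted between them. /riurikutgeoxuiv/ → riurikutigeoxuiv.
Rule 3 (final devoicing): /v/ is a voiced obstruent in word-final position, so it devoices to [f]. /riurikutigeoxuiv/ → riurikutigeoxuif.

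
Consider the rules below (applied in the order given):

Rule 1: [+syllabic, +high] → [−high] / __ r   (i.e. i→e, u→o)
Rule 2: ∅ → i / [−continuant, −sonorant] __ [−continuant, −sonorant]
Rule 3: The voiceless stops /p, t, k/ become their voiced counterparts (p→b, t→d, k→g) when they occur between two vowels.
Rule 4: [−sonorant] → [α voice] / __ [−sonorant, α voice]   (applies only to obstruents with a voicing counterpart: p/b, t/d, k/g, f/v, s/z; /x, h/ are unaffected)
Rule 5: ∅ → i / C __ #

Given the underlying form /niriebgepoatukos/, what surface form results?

Rule 1 (pre-rhotic lowering): /i/ is a high vowel immediately before /r/, so it lowers to [e]. /niriebgepoatukos/ → neriebgepoatukos.
Rule 2 (stop-cluster i-epenthesis): /b/ and /g/ form a stop–stop cluster, so [i] is inserted between them. /neriebgepoatukos/ → neriebigepoatukos.
Rule 3 (intervocalic voicing): /p/ is a voiceless stop between vowels /e/ and /o/, so it voices to [b]. /t/ is a voiceless stop between vowels /a/ and /u/, so it voices to [d]. /k/ is a voiceless stop between vowels /u/ and /o/, so it voices to [g]. /neriebigepoatukos/ → neriebigeboadugos.
Rule 4 (regressive voicing assimilation): no segment meets the environment; /neriebigeboadugos/ is unchanged.
Rule 5 (final i-epenthesis): the form ends in the consonant /s/, so [i] is inserted word-finally. /neriebigeboadugos/ → neriebigeboadugosi.

neriebigeboadugosi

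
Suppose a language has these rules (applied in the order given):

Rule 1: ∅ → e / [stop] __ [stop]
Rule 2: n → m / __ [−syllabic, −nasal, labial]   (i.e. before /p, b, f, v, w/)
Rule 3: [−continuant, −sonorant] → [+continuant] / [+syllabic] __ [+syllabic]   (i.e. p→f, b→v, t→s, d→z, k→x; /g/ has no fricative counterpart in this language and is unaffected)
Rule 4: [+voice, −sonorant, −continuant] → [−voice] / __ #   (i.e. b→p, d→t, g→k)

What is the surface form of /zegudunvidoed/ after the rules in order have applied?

Rule 1 (stop-cluster e-epenthesis): no segment meets the environment; /zegudunvidoed/ is unchanged.
Rule 2 (nasal place assimilation): /n/ precedes the labial consonant /v/, so it assimilates in place to [m]. /zegudunvidoed/ → zegudumvidoed.
Rule 3 (intervocalic spirantization): /d/ is a stop between vowels /u/ and /u/, so it spirantizes to the fricative [z]. /d/ is a stop between vowels /i/ and /o/, so it spirantizes to the fricative [z]. /zegudumvidoed/ → zeguzumvizoed.
Rule 4 (final devoicing): /d/ is a voiced stop in word-final position, so it devoices to [t]. /zeguzumvizoed/ → zeguzumvizoet.

zeguzumvizoet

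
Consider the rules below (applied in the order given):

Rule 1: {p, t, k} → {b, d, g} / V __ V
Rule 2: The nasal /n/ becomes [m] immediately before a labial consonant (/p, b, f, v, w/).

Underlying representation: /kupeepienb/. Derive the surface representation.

Rule 1 (intervocalic voicing): /p/ is a voiceless stop between vowels /u/ and /e/, so it voices to [b]. /p/ is a voiceless stop between vowels /e/ and /i/, so it voices to [b]. /kupeepienb/ → kubeebienb.
Rule 2 (nasal place assimilation): /n/ precedes the labial consonant /b/, so it assimilates in place to [m]. /kubeebienb/ → kubeebiemb.

kubeebiemb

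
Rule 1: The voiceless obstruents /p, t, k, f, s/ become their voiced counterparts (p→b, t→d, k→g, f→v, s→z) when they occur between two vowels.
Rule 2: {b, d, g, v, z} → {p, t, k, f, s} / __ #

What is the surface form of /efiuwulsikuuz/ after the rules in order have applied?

eviuwulsiguus

Rule 1 (intervocalic voicing): /f/ is a voiceless obstruent between vowels /e/ and /i/, so it voices to [v]. /k/ is a voiceless obstruent between vowels /i/ and /u/, so it voices to [g]. /efiuwulsikuuz/ → eviuwulsiguuz.
Rule 2 (final devoicing): /z/ is a voiced obstruent in word-final position, so it devoices to [s]. /eviuwulsiguuz/ → eviuwulsiguus.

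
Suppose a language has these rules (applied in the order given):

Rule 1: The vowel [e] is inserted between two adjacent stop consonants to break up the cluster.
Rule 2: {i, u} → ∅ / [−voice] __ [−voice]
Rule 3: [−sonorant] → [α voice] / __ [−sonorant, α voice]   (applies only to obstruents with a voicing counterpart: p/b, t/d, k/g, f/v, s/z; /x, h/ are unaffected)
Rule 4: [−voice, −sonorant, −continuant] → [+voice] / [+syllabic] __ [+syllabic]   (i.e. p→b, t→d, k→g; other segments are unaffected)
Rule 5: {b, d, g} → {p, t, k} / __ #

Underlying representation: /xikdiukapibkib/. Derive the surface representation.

xkediugabibegip

Rule 1 (stop-cluster e-epenthesis): /k/ and /d/ form a stop–stop cluster, so [e] is inserted between them. /b/ and /k/ form a stop–stop cluster, so [e] is inserted between them. /xikdiukapibkib/ → xikediukapibekib.
Rule 2 (high vowel syncope): /i/ is a high vowel flanked by voiceless consonants /x/ and /k/, so it deletes. /xikediukapibekib/ → xkediukapibekib.
Rule 3 (regressive voicing assimilation): no segment meets the environment; /xkediukapibekib/ is unchanged.
Rule 4 (intervocalic voicing): /k/ is a voiceless stop between vowels /u/ and /a/, so it voices to [g]. /p/ is a voiceless stop between vowels /a/ and /i/, so it voices to [b]. /k/ is a voiceless stop between vowels /e/ and /i/, so it voices to [g]. /xkediukapibekib/ → xkediugabibegib.
Rule 5 (final devoicing): /b/ is a voiced stop in word-final position, so it devoices to [p]. /xkediugabibegib/ → xkediugabibegip.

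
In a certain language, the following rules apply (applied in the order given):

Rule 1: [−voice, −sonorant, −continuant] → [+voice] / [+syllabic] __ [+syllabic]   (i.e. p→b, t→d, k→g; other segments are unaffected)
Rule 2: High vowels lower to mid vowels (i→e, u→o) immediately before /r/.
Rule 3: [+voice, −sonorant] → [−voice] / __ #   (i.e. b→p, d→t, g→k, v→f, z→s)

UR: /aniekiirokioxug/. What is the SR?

aniegierogioxuk

Rule 1 (intervocalic voicing): /k/ is a voiceless stop between vowels /e/ and /i/, so it voices to [g]. /k/ is a voiceless stop between vowels /o/ and /i/, so it voices to [g]. /aniekiirokioxug/ → aniegiirogioxug.
Rule 2 (pre-rhotic lowering): /i/ is a high vowel immediately before /r/, so it lowers to [e]. /aniegiirogioxug/ → aniegierogioxug.
Rule 3 (final devoicing): /g/ is a voiced obstruent in word-final position, so it devoices to [k]. /aniegierogioxug/ → aniegierogioxuk.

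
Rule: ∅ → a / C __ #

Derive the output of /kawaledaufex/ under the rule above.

kawaledaufexa

the form ends in the consonant /x/, so [a] is inserted word-finally.
Surface form: [kawaledaufexa].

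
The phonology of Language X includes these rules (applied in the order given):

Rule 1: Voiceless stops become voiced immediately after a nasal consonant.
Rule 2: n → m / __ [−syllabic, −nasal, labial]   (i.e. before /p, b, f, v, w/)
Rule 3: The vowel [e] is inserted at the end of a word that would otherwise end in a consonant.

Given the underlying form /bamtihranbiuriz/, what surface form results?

bamdihrambiurize

Rule 1 (post-nasal voicing): /t/ is a voiceless stop immediately after the nasal /m/, so it voices to [d]. /bamtihranbiuriz/ → bamdihranbiuriz.
Rule 2 (nasal place assimilation): /n/ precedes the labial consonant /b/, so it assimilates in place to [m]. /bamdihranbiuriz/ → bamdihrambiuriz.
Rule 3 (final e-epenthesis): the form ends in the consonant /z/, so [e] is inserted word-finally. /bamdihrambiuriz/ → bamdihrambiurize.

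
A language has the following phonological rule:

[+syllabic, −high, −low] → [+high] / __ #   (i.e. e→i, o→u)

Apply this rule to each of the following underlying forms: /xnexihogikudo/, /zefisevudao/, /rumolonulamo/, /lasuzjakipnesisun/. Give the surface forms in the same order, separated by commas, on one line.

xnexihogikudu, zefisevudau, rumolonulamu, lasuzjakipnesisun

/xnexihogikudo/: /o/ is a mid vowel in word-final position, so it raises to [u]. → [xnexihogikudu].
/zefisevudao/: /o/ is a mid vowel in word-final position, so it raises to [u]. → [zefisevudau].
/rumolonulamo/: /o/ is a mid vowel in word-final position, so it raises to [u]. → [rumolonulamu].
/lasuzjakipnesisun/: the rule's environment is not met; surfaces unchanged as [lasuzjakipnesisun].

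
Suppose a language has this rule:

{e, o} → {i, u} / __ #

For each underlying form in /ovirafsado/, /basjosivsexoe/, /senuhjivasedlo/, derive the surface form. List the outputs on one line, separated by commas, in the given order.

ovirafsadu, basjosivsexoi, senuhjivasedlu

/ovirafsado/: /o/ is a mid vowel in word-final position, so it raises to [u]. → [ovirafsadu].
/basjosivsexoe/: /e/ is a mid vowel in word-final position, so it raises to [i]. → [basjosivsexoi].
/senuhjivasedlo/: /o/ is a mid vowel in word-final position, so it raises to [u]. → [senuhjivasedlu].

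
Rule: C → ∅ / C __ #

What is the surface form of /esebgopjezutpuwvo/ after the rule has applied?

No segment of /esebgopjezutpuwvo/ meets the structural description of the rule, so the form surfaces unchanged.

esebgopjezutpuwvo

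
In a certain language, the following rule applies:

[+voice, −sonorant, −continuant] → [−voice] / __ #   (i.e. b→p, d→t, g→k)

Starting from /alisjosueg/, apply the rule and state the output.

alisjosuek

/g/ is a voiced stop in word-final position, so it devoices to [k].
Surface form: [alisjosuek].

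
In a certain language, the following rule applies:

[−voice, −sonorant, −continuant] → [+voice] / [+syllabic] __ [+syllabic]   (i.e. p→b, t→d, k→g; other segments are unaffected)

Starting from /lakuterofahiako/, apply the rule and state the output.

laguderofahiago

/k/ is a voiceless stop between vowels /a/ and /u/, so it voices to [g].
/t/ is a voiceless stop between vowels /u/ and /e/, so it voices to [d].
/k/ is a voiceless stop between vowels /a/ and /o/, so it voices to [g].
Surface form: [laguderofahiago].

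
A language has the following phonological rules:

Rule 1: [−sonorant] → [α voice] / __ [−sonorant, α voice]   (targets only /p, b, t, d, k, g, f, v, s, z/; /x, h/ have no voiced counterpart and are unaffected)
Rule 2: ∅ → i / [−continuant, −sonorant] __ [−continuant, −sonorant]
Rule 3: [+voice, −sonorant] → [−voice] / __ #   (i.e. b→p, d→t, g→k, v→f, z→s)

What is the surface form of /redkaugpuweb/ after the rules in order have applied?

Rule 1 (regressive voicing assimilation): /d/ precedes the voiceless obstruent /k/, so it devoices to [t] by assimilation. /g/ precedes the voiceless obstruent /p/, so it devoices to [k] by assimilation. /redkaugpuweb/ → retkaukpuweb.
Rule 2 (stop-cluster i-epenthesis): /t/ and /k/ form a stop–stop cluster, so [i] is inserted between them. /k/ and /p/ form a stop–stop cluster, so [i] is inserted between them. /retkaukpuweb/ → retikaukipuweb.
Rule 3 (final devoicing): /b/ is a voiced obstruent in word-final position, so it devoices to [p]. /retikaukipuweb/ → retikaukipuwep.

retikaukipuwep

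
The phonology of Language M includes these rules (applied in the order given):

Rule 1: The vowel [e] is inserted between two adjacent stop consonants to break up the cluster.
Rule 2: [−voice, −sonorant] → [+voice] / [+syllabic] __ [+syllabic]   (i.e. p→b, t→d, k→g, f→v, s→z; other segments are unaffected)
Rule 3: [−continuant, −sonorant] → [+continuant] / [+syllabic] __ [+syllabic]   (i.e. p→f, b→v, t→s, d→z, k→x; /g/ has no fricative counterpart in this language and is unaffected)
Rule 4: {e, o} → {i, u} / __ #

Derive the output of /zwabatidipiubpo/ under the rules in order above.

Rule 1 (stop-cluster e-epenthesis): /b/ and /p/ form a stop–stop cluster, so [e] is inserted between them. /zwabatidipiubpo/ → zwabatidipiubepo.
Rule 2 (intervocalic voicing): /t/ is a voiceless obstruent between vowels /a/ and /i/, so it voices to [d]. /p/ is a voiceless obstruent between vowels /i/ and /i/, so it voices to [b]. /p/ is a voiceless obstruent between vowels /e/ and /o/, so it voices to [b]. /zwabatidipiubepo/ → zwabadidibiubebo.
Rule 3 (intervocalic spirantization): /b/ is a stop between vowels /a/ and /a/, so it spirantizes to the fricative [v]. /d/ is a stop between vowels /a/ and /i/, so it spirantizes to the fricative [z]. /d/ is a stop between vowels /i/ and /i/, so it spirantizes to the fricative [z]. /b/ is a stop between vowels /i/ and /i/, so it spirantizes to the fricative [v]. /b/ is a stop between vowels /u/ and /e/, so it spirantizes to the fricative [v]. /b/ is a stop between vowels /e/ and /o/, so it spirantizes to the fricative [v]. /zwabadidibiubebo/ → zwavaziziviuvevo.
Rule 4 (final vowel raising): /o/ is a mid vowel in word-final position, so it raises to [u]. /zwavaziziviuvevo/ → zwavaziziviuvevu.

zwavaziziviuvevu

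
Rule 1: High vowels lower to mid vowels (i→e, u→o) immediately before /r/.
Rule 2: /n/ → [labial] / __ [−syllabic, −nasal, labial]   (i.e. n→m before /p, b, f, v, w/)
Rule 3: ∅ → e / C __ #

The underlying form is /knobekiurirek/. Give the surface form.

knobekiorereke

Rule 1 (pre-rhotic lowering): /u/ is a high vowel immediately before /r/, so it lowers to [o]. /i/ is a high vowel immediately before /r/, so it lowers to [e]. /knobekiurirek/ → knobekiorerek.
Rule 2 (nasal place assimilation): no segment meets the environment; /knobekiorerek/ is unchanged.
Rule 3 (final e-epenthesis): the form ends in the consonant /k/, so [e] is inserted word-finally. /knobekiorerek/ → knobekiorereke.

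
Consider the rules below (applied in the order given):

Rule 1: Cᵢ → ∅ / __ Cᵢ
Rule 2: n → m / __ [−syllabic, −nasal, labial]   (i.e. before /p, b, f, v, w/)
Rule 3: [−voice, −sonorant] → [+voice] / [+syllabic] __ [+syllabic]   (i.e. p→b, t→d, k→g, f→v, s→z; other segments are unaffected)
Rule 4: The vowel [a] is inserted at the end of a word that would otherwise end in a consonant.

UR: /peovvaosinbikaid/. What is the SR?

peovaozimbigaida

Rule 1 (degemination): /vv/ is a geminate; the first /v/ deletes. /peovvaosinbikaid/ → peovaosinbikaid.
Rule 2 (nasal place assimilation): /n/ precedes the labial consonant /b/, so it assimilates in place to [m]. /peovaosinbikaid/ → peovaosimbikaid.
Rule 3 (intervocalic voicing): /s/ is a voiceless obstruent between vowels /o/ and /i/, so it voices to [z]. /k/ is a voiceless obstruent between vowels /i/ and /a/, so it voices to [g]. /peovaosimbikaid/ → peovaozimbigaid.
Rule 4 (final a-epenthesis): the form ends in the consonant /d/, so [a] is inserted word-finally. /peovaozimbigaid/ → peovaozimbigaida.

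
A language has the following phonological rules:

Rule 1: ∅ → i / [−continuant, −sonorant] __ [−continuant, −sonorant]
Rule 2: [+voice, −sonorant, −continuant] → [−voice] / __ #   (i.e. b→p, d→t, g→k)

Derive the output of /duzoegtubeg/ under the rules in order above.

duzoegitubek

Rule 1 (stop-cluster i-epenthesis): /g/ and /t/ form a stop–stop cluster, so [i] is inserted between them. /duzoegtubeg/ → duzoegitubeg.
Rule 2 (final devoicing): /g/ is a voiced stop in word-final position, so it devoices to [k]. /duzoegitubeg/ → duzoegitubek.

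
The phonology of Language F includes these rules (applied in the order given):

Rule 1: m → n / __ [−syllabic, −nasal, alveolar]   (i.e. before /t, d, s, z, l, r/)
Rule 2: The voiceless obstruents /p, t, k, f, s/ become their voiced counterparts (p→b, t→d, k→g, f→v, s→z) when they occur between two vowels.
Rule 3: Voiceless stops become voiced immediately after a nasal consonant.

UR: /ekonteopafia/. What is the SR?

Rule 1 (nasal place assimilation): no segment meets the environment; /ekonteopafia/ is unchanged.
Rule 2 (intervocalic voicing): /k/ is a voiceless obstruent between vowels /e/ and /o/, so it voices to [g]. /p/ is a voiceless obstruent between vowels /o/ and /a/, so it voices to [b]. /f/ is a voiceless obstruent between vowels /a/ and /i/, so it voices to [v]. /ekonteopafia/ → egonteobavia.
Rule 3 (post-nasal voicing): /t/ is a voiceless stop immediately after the nasal /n/, so it voices to [d]. /egonteobavia/ → egondeobavia.

egondeobavia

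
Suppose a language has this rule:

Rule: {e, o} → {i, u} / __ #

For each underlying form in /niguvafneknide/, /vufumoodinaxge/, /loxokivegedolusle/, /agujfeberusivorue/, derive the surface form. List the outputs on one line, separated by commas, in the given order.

/niguvafneknide/: /e/ is a mid vowel in word-final position, so it raises to [i]. → [niguvafneknidi].
/vufumoodinaxge/: /e/ is a mid vowel in word-final position, so it raises to [i]. → [vufumoodinaxgi].
/loxokivegedolusle/: /e/ is a mid vowel in word-final position, so it raises to [i]. → [loxokivegedolusli].
/agujfeberusivorue/: /e/ is a mid vowel in word-final position, so it raises to [i]. → [agujfeberusivorui].

niguvafneknidi, vufumoodinaxgi, loxokivegedolusli, agujfeberusivorui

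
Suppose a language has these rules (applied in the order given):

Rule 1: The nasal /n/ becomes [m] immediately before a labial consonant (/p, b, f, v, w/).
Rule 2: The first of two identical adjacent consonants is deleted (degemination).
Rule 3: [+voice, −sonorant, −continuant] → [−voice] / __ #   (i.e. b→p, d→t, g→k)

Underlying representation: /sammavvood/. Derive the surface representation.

samavoot

Rule 1 (nasal place assimilation): no segment meets the environment; /sammavvood/ is unchanged.
Rule 2 (degemination): /mm/ is a geminate; the first /m/ deletes. /vv/ is a geminate; the first /v/ deletes. /sammavvood/ → samavood.
Rule 3 (final devoicing): /d/ is a voiced stop in word-final position, so it devoices to [t]. /samavood/ → samavoot.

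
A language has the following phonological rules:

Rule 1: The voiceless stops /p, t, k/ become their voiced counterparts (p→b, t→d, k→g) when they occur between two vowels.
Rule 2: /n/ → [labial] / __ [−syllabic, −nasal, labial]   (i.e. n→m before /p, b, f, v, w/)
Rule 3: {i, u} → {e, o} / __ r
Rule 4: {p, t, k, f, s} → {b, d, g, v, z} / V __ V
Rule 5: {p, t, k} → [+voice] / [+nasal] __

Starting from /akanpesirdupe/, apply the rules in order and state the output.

agambezerdube

Rule 1 (intervocalic voicing): /k/ is a voiceless stop between vowels /a/ and /a/, so it voices to [g]. /p/ is a voiceless stop between vowels /u/ and /e/, so it voices to [b]. /akanpesirdupe/ → aganpesirdube.
Rule 2 (nasal place assimilation): /n/ precedes the labial consonant /p/, so it assimilates in place to [m]. /aganpesirdube/ → agampesirdube.
Rule 3 (pre-rhotic lowering): /i/ is a high vowel immediately before /r/, so it lowers to [e]. /agampesirdube/ → agampeserdube.
Rule 4 (intervocalic voicing): /s/ is a voiceless obstruent between vowels /e/ and /e/, so it voices to [z]. /agampeserdube/ → agampezerdube.
Rule 5 (post-nasal voicing): /p/ is a voiceless stop immediately after the nasal /m/, so it voices to [b]. /agampezerdube/ → agambezerdube.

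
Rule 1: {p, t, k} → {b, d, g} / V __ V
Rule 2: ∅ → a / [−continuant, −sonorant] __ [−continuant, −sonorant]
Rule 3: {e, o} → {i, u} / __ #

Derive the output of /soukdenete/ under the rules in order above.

Rule 1 (intervocalic voicing): /t/ is a voiceless stop between vowels /e/ and /e/, so it voices to [d]. /soukdenete/ → soukdenede.
Rule 2 (stop-cluster a-epenthesis): /k/ and /d/ form a stop–stop cluster, so [a] is inserted between them. /soukdenede/ → soukadenede.
Rule 3 (final vowel raising): /e/ is a mid vowel in word-final position, so it raises to [i]. /soukadenede/ → soukadenedi.

soukadenedi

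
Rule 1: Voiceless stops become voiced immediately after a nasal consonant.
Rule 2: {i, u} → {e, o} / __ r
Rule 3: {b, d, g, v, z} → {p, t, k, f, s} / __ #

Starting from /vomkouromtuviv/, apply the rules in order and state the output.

vomgooromduvif

Rule 1 (post-nasal voicing): /k/ is a voiceless stop immediately after the nasal /m/, so it voices to [g]. /t/ is a voiceless stop immediately after the nasal /m/, so it voices to [d]. /vomkouromtuviv/ → vomgouromduviv.
Rule 2 (pre-rhotic lowering): /u/ is a high vowel immediately before /r/, so it lowers to [o]. /vomgouromduviv/ → vomgooromduviv.
Rule 3 (final devoicing): /v/ is a voiced obstruent in word-final position, so it devoices to [f]. /vomgooromduviv/ → vomgooromduvif.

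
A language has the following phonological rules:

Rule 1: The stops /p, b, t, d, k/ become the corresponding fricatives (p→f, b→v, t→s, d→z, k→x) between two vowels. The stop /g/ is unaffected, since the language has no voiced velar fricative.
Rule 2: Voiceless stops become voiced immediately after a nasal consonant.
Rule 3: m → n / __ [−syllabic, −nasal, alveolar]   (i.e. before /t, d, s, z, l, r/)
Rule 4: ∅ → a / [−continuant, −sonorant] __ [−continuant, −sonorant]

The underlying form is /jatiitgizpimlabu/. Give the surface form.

Rule 1 (intervocalic spirantization): /t/ is a stop between vowels /a/ and /i/, so it spirantizes to the fricative [s]. /b/ is a stop between vowels /a/ and /u/, so it spirantizes to the fricative [v]. /jatiitgizpimlabu/ → jasiitgizpimlavu.
Rule 2 (post-nasal voicing): no segment meets the environment; /jasiitgizpimlavu/ is unchanged.
Rule 3 (nasal place assimilation): /m/ precedes the alveolar consonant /l/, so it assimilates in place to [n]. /jasiitgizpimlavu/ → jasiitgizpinlavu.
Rule 4 (stop-cluster a-epenthesis): /t/ and /g/ form a stop–stop cluster, so [a] is inserted between them. /jasiitgizpinlavu/ → jasiitagizpinlavu.

jasiitagizpinlavu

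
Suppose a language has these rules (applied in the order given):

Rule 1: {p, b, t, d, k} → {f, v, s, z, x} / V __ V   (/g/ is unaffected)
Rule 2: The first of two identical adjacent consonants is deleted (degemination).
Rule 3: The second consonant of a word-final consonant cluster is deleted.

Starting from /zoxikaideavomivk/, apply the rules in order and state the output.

Rule 1 (intervocalic spirantization): /k/ is a stop between vowels /i/ and /a/, so it spirantizes to the fricative [x]. /d/ is a stop between vowels /i/ and /e/, so it spirantizes to the fricative [z]. /zoxikaideavomivk/ → zoxixaizeavomivk.
Rule 2 (degemination): no segment meets the environment; /zoxixaizeavomivk/ is unchanged.
Rule 3 (final cluster simplification): /k/ is the second consonant of a word-final cluster /vk/, so it deletes. /zoxixaizeavomivk/ → zoxixaizeavomiv.

zoxixaizeavomiv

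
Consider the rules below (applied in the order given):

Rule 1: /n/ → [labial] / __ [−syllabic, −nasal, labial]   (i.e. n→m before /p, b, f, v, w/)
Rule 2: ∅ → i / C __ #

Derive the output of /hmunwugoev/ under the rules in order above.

Rule 1 (nasal place assimilation): /n/ precedes the labial consonant /w/, so it assimilates in place to [m]. /hmunwugoev/ → hmumwugoev.
Rule 2 (final i-epenthesis): the form ends in the consonant /v/, so [i] is inserted word-finally. /hmumwugoev/ → hmumwugoevi.

hmumwugoevi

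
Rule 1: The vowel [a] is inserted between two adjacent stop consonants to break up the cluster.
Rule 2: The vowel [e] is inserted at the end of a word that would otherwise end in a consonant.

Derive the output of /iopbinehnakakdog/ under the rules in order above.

Rule 1 (stop-cluster a-epenthesis): /p/ and /b/ form a stop–stop cluster, so [a] is inserted between them. /k/ and /d/ form a stop–stop cluster, so [a] is inserted between them. /iopbinehnakakdog/ → iopabinehnakakadog.
Rule 2 (final e-epenthesis): the form ends in the consonant /g/, so [e] is inserted word-finally. /iopabinehnakakadog/ → iopabinehnakakadoge.

iopabinehnakakadoge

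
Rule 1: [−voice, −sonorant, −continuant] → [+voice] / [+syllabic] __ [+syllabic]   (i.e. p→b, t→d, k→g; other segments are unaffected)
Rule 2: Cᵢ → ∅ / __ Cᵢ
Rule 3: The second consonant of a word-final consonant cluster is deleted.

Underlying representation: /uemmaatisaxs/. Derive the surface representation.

uemaadisax

Rule 1 (intervocalic voicing): /t/ is a voiceless stop between vowels /a/ and /i/, so it voices to [d]. /uemmaatisaxs/ → uemmaadisaxs.
Rule 2 (degemination): /mm/ is a geminate; the first /m/ deletes. /uemmaadisaxs/ → uemaadisaxs.
Rule 3 (final cluster simplification): /s/ is the second consonant of a word-final cluster /xs/, so it deletes. /uemaadisaxs/ → uemaadisax.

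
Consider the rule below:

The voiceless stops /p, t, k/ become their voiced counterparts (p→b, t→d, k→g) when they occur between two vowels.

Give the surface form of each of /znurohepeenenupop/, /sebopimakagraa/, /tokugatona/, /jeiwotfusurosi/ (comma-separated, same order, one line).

/znurohepeenenupop/: /p/ is a voiceless stop between vowels /e/ and /e/, so it voices to [b]. /p/ is a voiceless stop between vowels /u/ and /o/, so it voices to [b]. → [znurohebeenenubop].
/sebopimakagraa/: /p/ is a voiceless stop between vowels /o/ and /i/, so it voices to [b]. /k/ is a voiceless stop between vowels /a/ and /a/, so it voices to [g]. → [sebobimagagraa].
/tokugatona/: /k/ is a voiceless stop between vowels /o/ and /u/, so it voices to [g]. /t/ is a voiceless stop between vowels /a/ and /o/, so it voices to [d]. → [togugadona].
/jeiwotfusurosi/: the rule's environment is not met; surfaces unchanged as [jeiwotfusurosi].

znurohebeenenubop, sebobimagagraa, togugadona, jeiwotfusurosi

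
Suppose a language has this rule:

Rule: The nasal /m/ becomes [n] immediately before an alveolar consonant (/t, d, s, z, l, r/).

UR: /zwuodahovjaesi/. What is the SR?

No segment of /zwuodahovjaesi/ meets the structural description of the rule, so the form surfaces unchanged.

zwuodahovjaesi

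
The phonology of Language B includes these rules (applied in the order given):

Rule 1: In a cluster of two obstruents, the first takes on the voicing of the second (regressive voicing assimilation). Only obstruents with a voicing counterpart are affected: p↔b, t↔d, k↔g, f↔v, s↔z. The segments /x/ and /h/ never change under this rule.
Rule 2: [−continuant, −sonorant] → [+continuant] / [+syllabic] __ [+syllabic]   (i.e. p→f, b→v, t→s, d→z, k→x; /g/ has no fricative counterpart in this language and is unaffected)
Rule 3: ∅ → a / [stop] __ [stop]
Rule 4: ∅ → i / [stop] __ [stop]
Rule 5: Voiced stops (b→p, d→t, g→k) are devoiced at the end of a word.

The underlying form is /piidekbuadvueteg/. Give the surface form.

Rule 1 (regressive voicing assimilation): /k/ precedes the voiced obstruent /b/, so it voices to [g] by assimilation. /piidekbuadvueteg/ → piidegbuadvueteg.
Rule 2 (intervocalic spirantization): /d/ is a stop between vowels /i/ and /e/, so it spirantizes to the fricative [z]. /t/ is a stop between vowels /e/ and /e/, so it spirantizes to the fricative [s]. /piidegbuadvueteg/ → piizegbuadvueseg.
Rule 3 (stop-cluster a-epenthesis): /g/ and /b/ form a stop–stop cluster, so [a] is inserted between them. /piizegbuadvueseg/ → piizegabuadvueseg.
Rule 4 (stop-cluster i-epenthesis): no segment meets the environment; /piizegabuadvueseg/ is unchanged.
Rule 5 (final devoicing): /g/ is a voiced stop in word-final position, so it devoices to [k]. /piizegabuadvueseg/ → piizegabuadvuesek.

piizegabuadvuesek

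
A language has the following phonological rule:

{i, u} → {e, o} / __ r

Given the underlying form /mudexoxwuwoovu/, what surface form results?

No segment of /mudexoxwuwoovu/ meets the structural description of the rule, so the form surfaces unchanged.

mudexoxwuwoovu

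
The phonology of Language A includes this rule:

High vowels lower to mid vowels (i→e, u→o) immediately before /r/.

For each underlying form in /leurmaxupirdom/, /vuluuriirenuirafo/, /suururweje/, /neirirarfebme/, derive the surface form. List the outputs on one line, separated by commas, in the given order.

leormaxuperdom, vuluorierenuerafo, suororweje, neererarfebme

/leurmaxupirdom/: /u/ is a high vowel immediately before /r/, so it lowers to [o]. /i/ is a high vowel immediately before /r/, so it lowers to [e]. → [leormaxuperdom].
/vuluuriirenuirafo/: /u/ is a high vowel immediately before /r/, so it lowers to [o]. /i/ is a high vowel immediately before /r/, so it lowers to [e]. /i/ is a high vowel immediately before /r/, so it lowers to [e]. → [vuluorierenuerafo].
/suururweje/: /u/ is a high vowel immediately before /r/, so it lowers to [o]. /u/ is a high vowel immediately before /r/, so it lowers to [o]. → [suororweje].
/neirirarfebme/: /i/ is a high vowel immediately before /r/, so it lowers to [e]. /i/ is a high vowel immediately before /r/, so it lowers to [e]. → [neererarfebme].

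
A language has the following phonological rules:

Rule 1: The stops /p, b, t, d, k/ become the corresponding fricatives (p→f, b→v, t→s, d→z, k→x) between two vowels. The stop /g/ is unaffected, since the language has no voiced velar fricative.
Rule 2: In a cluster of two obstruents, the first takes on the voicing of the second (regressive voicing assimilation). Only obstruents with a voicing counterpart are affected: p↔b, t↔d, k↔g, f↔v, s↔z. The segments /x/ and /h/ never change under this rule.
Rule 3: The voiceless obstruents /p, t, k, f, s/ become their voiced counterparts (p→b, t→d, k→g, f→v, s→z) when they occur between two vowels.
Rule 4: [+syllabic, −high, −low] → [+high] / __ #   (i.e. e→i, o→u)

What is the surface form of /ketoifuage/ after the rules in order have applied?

Rule 1 (intervocalic spirantization): /t/ is a stop between vowels /e/ and /o/, so it spirantizes to the fricative [s]. /ketoifuage/ → kesoifuage.
Rule 2 (regressive voicing assimilation): no segment meets the environment; /kesoifuage/ is unchanged.
Rule 3 (intervocalic voicing): /s/ is a voiceless obstruent between vowels /e/ and /o/, so it voices to [z]. /f/ is a voiceless obstruent between vowels /i/ and /u/, so it voices to [v]. /kesoifuage/ → kezoivuage.
Rule 4 (final vowel raising): /e/ is a mid vowel in word-final position, so it raises to [i]. /kezoivuage/ → kezoivuagi.

kezoivuagi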